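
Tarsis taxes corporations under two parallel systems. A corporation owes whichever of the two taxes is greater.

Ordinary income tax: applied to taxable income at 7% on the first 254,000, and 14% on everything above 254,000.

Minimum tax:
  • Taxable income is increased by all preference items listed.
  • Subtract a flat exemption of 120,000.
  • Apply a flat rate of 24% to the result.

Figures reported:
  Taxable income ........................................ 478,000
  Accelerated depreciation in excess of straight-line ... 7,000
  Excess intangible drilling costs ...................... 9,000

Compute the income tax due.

Minimum tax:
  Adjusted income: 478,000 + 7,000 + 9,000 = 494,000
  Less exemption 120,000 → base 374,000
  374,000 × 24% = 89,760

Ordinary income tax:
  254,000 × 7% = 17,780
  224,000 × 14% = 31,360
  → 49,140

89,760 > 49,140, so the minimum tax is the binding amount.

89,760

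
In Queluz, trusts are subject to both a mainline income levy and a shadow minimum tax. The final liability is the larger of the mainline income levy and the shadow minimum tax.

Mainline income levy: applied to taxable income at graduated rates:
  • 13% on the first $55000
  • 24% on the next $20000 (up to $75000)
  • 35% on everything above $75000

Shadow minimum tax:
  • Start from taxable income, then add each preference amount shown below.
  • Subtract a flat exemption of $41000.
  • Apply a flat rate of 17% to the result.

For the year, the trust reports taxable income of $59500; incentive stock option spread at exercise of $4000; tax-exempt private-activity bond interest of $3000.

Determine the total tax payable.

$8230

Mainline income levy:
  $55000 × 13% = $7150
  $4500 × 24% = $1080
  → $8230

Shadow minimum tax:
  Adjusted income: $59500 + $4000 + $3000 = $66500
  Less exemption $41000 → base $25500
  $25500 × 17% = $4335

$8230 > $4335, so the mainline income levy governs.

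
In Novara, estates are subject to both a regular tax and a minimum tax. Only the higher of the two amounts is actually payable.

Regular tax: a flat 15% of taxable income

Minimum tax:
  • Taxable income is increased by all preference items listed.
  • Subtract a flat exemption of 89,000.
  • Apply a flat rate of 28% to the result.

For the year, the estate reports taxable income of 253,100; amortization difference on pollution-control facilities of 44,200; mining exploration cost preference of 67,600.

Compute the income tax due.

Regular tax:
  253,100 × 15% = 37,965

Minimum tax:
  Adjusted income: 253,100 + 44,200 + 67,600 = 364,900
  Less exemption 89,000 → base 275,900
  275,900 × 28% = 77,252

77,252 > 37,965, so the minimum tax is the binding amount.

77,252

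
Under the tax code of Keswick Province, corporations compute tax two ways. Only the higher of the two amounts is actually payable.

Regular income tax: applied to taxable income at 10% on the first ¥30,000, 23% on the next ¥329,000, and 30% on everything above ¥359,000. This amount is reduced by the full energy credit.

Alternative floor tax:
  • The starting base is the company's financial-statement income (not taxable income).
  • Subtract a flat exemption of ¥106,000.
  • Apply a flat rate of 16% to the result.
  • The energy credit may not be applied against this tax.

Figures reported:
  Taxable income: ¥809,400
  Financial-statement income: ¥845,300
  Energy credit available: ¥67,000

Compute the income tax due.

¥146,790

Alternative floor tax:
  Base (financial-statement income): ¥845,300
  Less exemption ¥106,000 → base ¥739,300
  ¥739,300 × 16% = ¥118,288

Regular income tax:
  ¥30,000 × 10% = ¥3,000
  ¥329,000 × 23% = ¥75,670
  ¥450,400 × 30% = ¥135,120
  → ¥213,790
  Less energy credit ¥67,000 → ¥146,790

¥146,790 > ¥118,288, so the regular income tax governs.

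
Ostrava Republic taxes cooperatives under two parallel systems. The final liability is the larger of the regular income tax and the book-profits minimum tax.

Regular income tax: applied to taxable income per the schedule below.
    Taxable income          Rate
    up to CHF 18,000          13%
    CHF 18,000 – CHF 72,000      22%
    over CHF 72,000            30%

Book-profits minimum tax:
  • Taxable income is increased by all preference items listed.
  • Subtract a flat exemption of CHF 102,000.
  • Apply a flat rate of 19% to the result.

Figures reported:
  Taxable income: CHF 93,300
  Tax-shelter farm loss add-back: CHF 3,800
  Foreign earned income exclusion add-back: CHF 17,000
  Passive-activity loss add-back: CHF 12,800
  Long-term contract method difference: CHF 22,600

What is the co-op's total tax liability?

CHF 20,610

Book-profits minimum tax:
  Adjusted income: CHF 93,300 + CHF 3,800 + CHF 17,000 + CHF 12,800 + CHF 22,600 = CHF 149,500
  Less exemption CHF 102,000 → base CHF 47,500
  CHF 47,500 × 19% = CHF 9,025

Regular income tax:
  CHF 18,000 × 13% = CHF 2,340
  CHF 54,000 × 22% = CHF 11,880
  CHF 21,300 × 30% = CHF 6,390
  → CHF 20,610

CHF 20,610 > CHF 9,025, so the regular income tax governs.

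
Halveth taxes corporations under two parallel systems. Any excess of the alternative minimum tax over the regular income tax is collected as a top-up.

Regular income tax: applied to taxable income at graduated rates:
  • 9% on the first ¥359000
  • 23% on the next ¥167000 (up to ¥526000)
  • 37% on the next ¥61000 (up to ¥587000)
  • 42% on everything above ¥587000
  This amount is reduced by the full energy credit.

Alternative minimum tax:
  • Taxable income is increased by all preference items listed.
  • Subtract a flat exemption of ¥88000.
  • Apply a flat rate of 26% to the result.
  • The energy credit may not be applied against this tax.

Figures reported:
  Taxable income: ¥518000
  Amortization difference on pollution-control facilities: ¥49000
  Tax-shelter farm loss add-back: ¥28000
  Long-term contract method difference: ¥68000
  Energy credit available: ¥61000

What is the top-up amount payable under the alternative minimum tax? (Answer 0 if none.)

¥141620

Alternative minimum tax:
  Adjusted income: ¥518000 + ¥49000 + ¥28000 + ¥68000 = ¥663000
  Less exemption ¥88000 → base ¥575000
  ¥575000 × 26% = ¥149500

Regular income tax:
  ¥359000 × 9% = ¥32310
  ¥159000 × 23% = ¥36570
  → ¥68880
  Less energy credit ¥61000 → ¥7880

Excess of alternative minimum tax over regular income tax: ¥149500 − ¥7880 = ¥141620.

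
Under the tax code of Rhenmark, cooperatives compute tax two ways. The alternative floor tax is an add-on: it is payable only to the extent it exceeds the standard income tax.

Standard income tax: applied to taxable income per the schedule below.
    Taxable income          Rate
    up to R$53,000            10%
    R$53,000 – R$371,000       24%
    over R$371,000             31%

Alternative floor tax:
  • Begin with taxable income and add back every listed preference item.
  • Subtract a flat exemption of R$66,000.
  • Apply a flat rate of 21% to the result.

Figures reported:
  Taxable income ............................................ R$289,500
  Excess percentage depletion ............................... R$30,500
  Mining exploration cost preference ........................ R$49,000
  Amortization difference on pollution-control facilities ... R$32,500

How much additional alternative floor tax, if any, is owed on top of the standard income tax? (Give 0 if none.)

Alternative floor tax:
  Adjusted income: R$289,500 + R$30,500 + R$49,000 + R$32,500 = R$401,500
  Less exemption R$66,000 → base R$335,500
  R$335,500 × 21% = R$70,455

Standard income tax:
  R$53,000 × 10% = R$5,300
  R$236,500 × 24% = R$56,760
  → R$62,060

Excess of alternative floor tax over standard income tax: R$70,455 − R$62,060 = R$8,395.

R$8,395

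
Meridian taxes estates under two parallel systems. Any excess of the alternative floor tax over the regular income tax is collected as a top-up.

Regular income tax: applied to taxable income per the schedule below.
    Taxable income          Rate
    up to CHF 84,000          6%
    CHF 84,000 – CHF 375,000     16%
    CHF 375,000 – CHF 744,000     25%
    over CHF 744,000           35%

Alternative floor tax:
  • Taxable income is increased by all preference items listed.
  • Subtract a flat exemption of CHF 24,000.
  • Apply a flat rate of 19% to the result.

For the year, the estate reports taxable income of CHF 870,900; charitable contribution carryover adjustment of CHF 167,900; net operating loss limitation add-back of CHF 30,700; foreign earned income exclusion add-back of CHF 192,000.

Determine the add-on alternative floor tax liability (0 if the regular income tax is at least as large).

CHF 46,860

Regular income tax:
  CHF 84,000 × 6% = CHF 5,040
  CHF 291,000 × 16% = CHF 46,560
  CHF 369,000 × 25% = CHF 92,250
  CHF 126,900 × 35% = CHF 44,415
  → CHF 188,265

Alternative floor tax:
  Adjusted income: CHF 870,900 + CHF 167,900 + CHF 30,700 + CHF 192,000 = CHF 1,261,500
  Less exemption CHF 24,000 → base CHF 1,237,500
  CHF 1,237,500 × 19% = CHF 235,125

Excess of alternative floor tax over regular income tax: CHF 235,125 − CHF 188,265 = CHF 46,860.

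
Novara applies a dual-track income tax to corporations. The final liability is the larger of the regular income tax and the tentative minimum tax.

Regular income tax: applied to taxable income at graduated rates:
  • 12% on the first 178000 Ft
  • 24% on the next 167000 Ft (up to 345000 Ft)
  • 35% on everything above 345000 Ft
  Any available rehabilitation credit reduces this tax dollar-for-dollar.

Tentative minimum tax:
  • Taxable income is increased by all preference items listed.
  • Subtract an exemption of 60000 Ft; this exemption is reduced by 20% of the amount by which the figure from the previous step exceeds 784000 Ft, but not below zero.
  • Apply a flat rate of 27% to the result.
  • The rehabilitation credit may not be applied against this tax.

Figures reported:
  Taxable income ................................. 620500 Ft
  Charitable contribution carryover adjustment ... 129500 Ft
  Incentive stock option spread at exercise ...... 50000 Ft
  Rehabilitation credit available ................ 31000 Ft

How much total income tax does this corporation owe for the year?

200664 Ft

Regular income tax:
  178000 Ft × 12% = 21360 Ft
  167000 Ft × 24% = 40080 Ft
  275500 Ft × 35% = 96425 Ft
  → 157865 Ft
  Less rehabilitation credit 31000 Ft → 126865 Ft

Tentative minimum tax:
  Adjusted income: 620500 Ft + 129500 Ft + 50000 Ft = 800000 Ft
  Exemption: 60000 Ft − 20% × (800000 Ft − 784000 Ft) = 60000 Ft − 3200 Ft = 56800 Ft
  Base: 800000 Ft − 56800 Ft = 743200 Ft
  743200 Ft × 27% = 200664 Ft

200664 Ft > 126865 Ft, so the tentative minimum tax is the binding amount.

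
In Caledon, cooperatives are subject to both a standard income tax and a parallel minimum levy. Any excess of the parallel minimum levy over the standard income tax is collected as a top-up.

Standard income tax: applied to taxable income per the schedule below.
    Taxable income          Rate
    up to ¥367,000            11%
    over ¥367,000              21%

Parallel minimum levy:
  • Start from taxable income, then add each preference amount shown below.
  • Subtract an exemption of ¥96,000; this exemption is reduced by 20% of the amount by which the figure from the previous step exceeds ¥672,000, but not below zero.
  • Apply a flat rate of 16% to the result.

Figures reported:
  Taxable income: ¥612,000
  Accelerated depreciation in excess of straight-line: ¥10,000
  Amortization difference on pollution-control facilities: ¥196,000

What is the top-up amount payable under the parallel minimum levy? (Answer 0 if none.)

Parallel minimum levy:
  Adjusted income: ¥612,000 + ¥10,000 + ¥196,000 = ¥818,000
  Exemption: ¥96,000 − 20% × (¥818,000 − ¥672,000) = ¥96,000 − ¥29,200 = ¥66,800
  Base: ¥818,000 − ¥66,800 = ¥751,200
  ¥751,200 × 16% = ¥120,192

Standard income tax:
  ¥367,000 × 11% = ¥40,370
  ¥245,000 × 21% = ¥51,450
  → ¥91,820

Excess of parallel minimum levy over standard income tax: ¥120,192 − ¥91,820 = ¥28,372.

¥28,372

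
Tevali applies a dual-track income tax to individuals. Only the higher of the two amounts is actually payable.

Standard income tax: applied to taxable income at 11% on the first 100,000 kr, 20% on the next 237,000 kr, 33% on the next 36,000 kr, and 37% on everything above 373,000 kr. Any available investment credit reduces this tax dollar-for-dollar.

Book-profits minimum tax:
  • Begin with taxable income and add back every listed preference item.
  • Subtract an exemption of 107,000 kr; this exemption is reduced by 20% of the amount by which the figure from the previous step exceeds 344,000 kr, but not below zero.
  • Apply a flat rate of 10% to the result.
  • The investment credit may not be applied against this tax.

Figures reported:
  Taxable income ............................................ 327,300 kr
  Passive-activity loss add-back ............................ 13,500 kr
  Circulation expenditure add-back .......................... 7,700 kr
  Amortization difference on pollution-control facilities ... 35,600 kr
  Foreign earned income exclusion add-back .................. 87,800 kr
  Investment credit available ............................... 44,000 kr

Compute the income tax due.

Standard income tax:
  100,000 kr × 11% = 11,000 kr
  227,300 kr × 20% = 45,460 kr
  → 56,460 kr
  Less investment credit 44,000 kr → 12,460 kr

Book-profits minimum tax:
  Adjusted income: 327,300 kr + 13,500 kr + 7,700 kr + 35,600 kr + 87,800 kr = 471,900 kr
  Exemption: 107,000 kr − 20% × (471,900 kr − 344,000 kr) = 107,000 kr − 25,580 kr = 81,420 kr
  Base: 471,900 kr − 81,420 kr = 390,480 kr
  390,480 kr × 10% = 39,048 kr

39,048 kr > 12,460 kr, so the book-profits minimum tax is the binding amount.

39,048 kr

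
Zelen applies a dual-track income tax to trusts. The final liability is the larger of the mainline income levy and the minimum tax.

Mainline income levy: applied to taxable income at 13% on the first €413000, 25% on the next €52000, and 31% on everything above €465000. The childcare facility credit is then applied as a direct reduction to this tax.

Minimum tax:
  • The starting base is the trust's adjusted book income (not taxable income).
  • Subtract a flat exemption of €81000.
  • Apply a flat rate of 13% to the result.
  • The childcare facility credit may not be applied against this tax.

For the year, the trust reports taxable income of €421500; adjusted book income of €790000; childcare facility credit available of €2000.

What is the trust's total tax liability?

Minimum tax:
  Base (adjusted book income): €790000
  Less exemption €81000 → base €709000
  €709000 × 13% = €92170

Mainline income levy:
  €413000 × 13% = €53690
  €8500 × 25% = €2125
  → €55815
  Less childcare facility credit €2000 → €53815

€92170 > €53815, so the minimum tax is the binding amount.

€92170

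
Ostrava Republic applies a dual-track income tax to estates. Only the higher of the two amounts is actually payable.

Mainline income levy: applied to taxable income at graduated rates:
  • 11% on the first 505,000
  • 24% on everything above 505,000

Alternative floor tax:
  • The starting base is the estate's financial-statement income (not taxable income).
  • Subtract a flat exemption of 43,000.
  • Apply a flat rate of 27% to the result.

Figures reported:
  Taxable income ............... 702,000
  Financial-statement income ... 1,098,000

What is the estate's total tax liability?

284,850

Mainline income levy:
  505,000 × 11% = 55,550
  197,000 × 24% = 47,280
  → 102,830

Alternative floor tax:
  Base (financial-statement income): 1,098,000
  Less exemption 43,000 → base 1,055,000
  1,055,000 × 27% = 284,850

284,850 > 102,830, so the alternative floor tax is the binding amount.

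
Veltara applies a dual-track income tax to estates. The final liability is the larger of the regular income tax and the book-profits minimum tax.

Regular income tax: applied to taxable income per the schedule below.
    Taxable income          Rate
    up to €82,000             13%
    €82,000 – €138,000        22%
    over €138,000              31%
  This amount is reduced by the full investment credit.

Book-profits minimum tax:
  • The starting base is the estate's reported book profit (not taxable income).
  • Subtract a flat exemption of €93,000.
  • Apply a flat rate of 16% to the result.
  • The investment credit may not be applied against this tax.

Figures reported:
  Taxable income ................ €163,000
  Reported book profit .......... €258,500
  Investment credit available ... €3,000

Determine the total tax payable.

€27,730

Regular income tax:
  €82,000 × 13% = €10,660
  €56,000 × 22% = €12,320
  €25,000 × 31% = €7,750
  → €30,730
  Less investment credit €3,000 → €27,730

Book-profits minimum tax:
  Base (reported book profit): €258,500
  Less exemption €93,000 → base €165,500
  €165,500 × 16% = €26,480

€27,730 > €26,480, so the regular income tax governs.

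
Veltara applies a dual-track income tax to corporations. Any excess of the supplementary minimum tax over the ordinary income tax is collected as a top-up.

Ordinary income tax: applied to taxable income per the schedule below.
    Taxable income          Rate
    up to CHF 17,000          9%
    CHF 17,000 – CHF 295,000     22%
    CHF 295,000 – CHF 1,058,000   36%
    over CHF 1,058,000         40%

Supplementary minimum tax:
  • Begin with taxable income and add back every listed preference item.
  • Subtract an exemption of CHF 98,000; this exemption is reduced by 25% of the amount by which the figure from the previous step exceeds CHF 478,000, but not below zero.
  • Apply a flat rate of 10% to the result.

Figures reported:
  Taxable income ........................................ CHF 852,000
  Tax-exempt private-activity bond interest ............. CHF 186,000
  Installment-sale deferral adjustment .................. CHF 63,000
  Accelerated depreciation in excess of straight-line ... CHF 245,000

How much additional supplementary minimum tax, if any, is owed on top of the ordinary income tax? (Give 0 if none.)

CHF 0

Supplementary minimum tax:
  Adjusted income: CHF 852,000 + CHF 186,000 + CHF 63,000 + CHF 245,000 = CHF 1,346,000
  Exemption: 25% × (CHF 1,346,000 − CHF 478,000) = CHF 217,000 ≥ CHF 98,000, so the exemption is fully phased out
  Base: CHF 1,346,000 − CHF 0 = CHF 1,346,000
  CHF 1,346,000 × 10% = CHF 134,600

Ordinary income tax:
  CHF 17,000 × 9% = CHF 1,530
  CHF 278,000 × 22% = CHF 61,160
  CHF 557,000 × 36% = CHF 200,520
  → CHF 263,210

CHF 134,600 ≤ CHF 263,210, so no add-on is due.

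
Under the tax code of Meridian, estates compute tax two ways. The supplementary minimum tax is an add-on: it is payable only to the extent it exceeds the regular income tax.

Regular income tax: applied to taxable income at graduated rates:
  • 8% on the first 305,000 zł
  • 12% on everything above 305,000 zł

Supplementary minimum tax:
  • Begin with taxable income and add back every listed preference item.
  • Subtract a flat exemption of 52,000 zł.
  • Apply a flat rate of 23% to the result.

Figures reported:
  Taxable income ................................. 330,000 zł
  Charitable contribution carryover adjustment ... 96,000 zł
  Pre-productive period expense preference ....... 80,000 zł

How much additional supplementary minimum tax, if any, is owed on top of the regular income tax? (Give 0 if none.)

77,020 zł

Regular income tax:
  305,000 zł × 8% = 24,400 zł
  25,000 zł × 12% = 3,000 zł
  → 27,400 zł

Supplementary minimum tax:
  Adjusted income: 330,000 zł + 96,000 zł + 80,000 zł = 506,000 zł
  Less exemption 52,000 zł → base 454,000 zł
  454,000 zł × 23% = 104,420 zł

Excess of supplementary minimum tax over regular income tax: 104,420 zł − 27,400 zł = 77,020 zł.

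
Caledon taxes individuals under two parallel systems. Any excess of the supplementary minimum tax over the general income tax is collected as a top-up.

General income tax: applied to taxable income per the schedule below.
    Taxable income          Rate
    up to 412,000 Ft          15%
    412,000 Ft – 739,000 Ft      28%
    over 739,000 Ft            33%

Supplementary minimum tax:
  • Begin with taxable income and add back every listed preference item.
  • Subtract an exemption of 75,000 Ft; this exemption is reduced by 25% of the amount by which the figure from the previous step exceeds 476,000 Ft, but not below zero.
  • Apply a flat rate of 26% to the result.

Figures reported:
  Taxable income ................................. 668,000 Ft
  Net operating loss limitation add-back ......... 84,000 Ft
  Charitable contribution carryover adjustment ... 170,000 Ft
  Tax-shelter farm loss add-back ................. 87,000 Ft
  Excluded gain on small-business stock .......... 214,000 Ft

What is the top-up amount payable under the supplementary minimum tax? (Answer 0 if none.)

General income tax:
  412,000 Ft × 15% = 61,800 Ft
  256,000 Ft × 28% = 71,680 Ft
  → 133,480 Ft

Supplementary minimum tax:
  Adjusted income: 668,000 Ft + 84,000 Ft + 170,000 Ft + 87,000 Ft + 214,000 Ft = 1,223,000 Ft
  Exemption: 25% × (1,223,000 Ft − 476,000 Ft) = 186,750 Ft ≥ 75,000 Ft, so the exemption is fully phased out
  Base: 1,223,000 Ft − 0 Ft = 1,223,000 Ft
  1,223,000 Ft × 26% = 317,980 Ft

Excess of supplementary minimum tax over general income tax: 317,980 Ft − 133,480 Ft = 184,500 Ft.

184,500 Ft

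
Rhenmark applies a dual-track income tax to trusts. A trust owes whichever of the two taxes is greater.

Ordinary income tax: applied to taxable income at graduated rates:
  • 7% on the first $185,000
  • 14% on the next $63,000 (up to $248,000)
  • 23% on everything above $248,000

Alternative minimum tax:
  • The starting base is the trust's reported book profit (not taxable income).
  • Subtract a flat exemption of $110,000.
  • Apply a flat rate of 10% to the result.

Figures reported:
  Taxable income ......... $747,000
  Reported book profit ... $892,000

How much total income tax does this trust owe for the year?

$136,540

Ordinary income tax:
  $185,000 × 7% = $12,950
  $63,000 × 14% = $8,820
  $499,000 × 23% = $114,770
  → $136,540

Alternative minimum tax:
  Base (reported book profit): $892,000
  Less exemption $110,000 → base $782,000
  $782,000 × 10% = $78,200

$136,540 > $78,200, so the ordinary income tax governs.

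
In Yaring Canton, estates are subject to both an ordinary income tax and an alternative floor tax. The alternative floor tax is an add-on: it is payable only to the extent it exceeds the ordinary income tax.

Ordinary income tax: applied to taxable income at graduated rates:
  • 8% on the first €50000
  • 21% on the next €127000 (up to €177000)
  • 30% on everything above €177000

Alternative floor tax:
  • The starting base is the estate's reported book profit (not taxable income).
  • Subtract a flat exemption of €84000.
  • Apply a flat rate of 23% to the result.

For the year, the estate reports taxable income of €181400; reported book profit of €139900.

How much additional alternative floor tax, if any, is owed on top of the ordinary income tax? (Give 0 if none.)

Ordinary income tax:
  €50000 × 8% = €4000
  €127000 × 21% = €26670
  €4400 × 30% = €1320
  → €31990

Alternative floor tax:
  Base (reported book profit): €139900
  Less exemption €84000 → base €55900
  €55900 × 23% = €12857

€12857 ≤ €31990, so no add-on is due.

€0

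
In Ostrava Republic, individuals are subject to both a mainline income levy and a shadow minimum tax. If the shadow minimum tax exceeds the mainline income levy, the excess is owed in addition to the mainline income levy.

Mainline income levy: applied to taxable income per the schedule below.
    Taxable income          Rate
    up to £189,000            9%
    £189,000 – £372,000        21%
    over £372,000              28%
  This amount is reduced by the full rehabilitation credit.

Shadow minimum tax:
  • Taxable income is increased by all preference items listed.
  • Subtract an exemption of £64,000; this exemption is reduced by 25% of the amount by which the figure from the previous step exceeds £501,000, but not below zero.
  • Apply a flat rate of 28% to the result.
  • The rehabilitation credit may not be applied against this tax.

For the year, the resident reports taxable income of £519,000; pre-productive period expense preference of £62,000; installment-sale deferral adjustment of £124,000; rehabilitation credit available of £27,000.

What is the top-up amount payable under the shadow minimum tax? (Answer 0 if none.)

£124,160

Shadow minimum tax:
  Adjusted income: £519,000 + £62,000 + £124,000 = £705,000
  Exemption: £64,000 − 25% × (£705,000 − £501,000) = £64,000 − £51,000 = £13,000
  Base: £705,000 − £13,000 = £692,000
  £692,000 × 28% = £193,760

Mainline income levy:
  £189,000 × 9% = £17,010
  £183,000 × 21% = £38,430
  £147,000 × 28% = £41,160
  → £96,600
  Less rehabilitation credit £27,000 → £69,600

Excess of shadow minimum tax over mainline income levy: £193,760 − £69,600 = £124,160.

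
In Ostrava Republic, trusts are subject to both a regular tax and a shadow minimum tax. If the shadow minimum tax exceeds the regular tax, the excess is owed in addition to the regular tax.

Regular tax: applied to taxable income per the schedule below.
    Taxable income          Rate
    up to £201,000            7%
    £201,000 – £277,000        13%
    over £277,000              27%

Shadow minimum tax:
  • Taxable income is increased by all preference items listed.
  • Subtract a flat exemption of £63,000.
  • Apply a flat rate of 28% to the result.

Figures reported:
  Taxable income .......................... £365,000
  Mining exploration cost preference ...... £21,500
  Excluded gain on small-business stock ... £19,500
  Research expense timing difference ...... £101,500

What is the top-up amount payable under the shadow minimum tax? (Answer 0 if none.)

£76,750

Regular tax:
  £201,000 × 7% = £14,070
  £76,000 × 13% = £9,880
  £88,000 × 27% = £23,760
  → £47,710

Shadow minimum tax:
  Adjusted income: £365,000 + £21,500 + £19,500 + £101,500 = £507,500
  Less exemption £63,000 → base £444,500
  £444,500 × 28% = £124,460

Excess of shadow minimum tax over regular tax: £124,460 − £47,710 = £76,750.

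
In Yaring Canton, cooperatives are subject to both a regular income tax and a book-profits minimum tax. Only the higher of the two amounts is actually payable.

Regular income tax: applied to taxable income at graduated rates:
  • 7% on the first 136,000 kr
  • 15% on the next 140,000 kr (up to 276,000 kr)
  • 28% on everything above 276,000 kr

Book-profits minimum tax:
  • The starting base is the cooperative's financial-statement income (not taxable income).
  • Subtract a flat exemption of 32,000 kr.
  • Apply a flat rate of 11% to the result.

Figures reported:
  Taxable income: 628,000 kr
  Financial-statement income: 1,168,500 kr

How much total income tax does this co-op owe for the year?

Regular income tax:
  136,000 kr × 7% = 9,520 kr
  140,000 kr × 15% = 21,000 kr
  352,000 kr × 28% = 98,560 kr
  → 129,080 kr

Book-profits minimum tax:
  Base (financial-statement income): 1,168,500 kr
  Less exemption 32,000 kr → base 1,136,500 kr
  1,136,500 kr × 11% = 125,015 kr

129,080 kr > 125,015 kr, so the regular income tax governs.

129,080 kr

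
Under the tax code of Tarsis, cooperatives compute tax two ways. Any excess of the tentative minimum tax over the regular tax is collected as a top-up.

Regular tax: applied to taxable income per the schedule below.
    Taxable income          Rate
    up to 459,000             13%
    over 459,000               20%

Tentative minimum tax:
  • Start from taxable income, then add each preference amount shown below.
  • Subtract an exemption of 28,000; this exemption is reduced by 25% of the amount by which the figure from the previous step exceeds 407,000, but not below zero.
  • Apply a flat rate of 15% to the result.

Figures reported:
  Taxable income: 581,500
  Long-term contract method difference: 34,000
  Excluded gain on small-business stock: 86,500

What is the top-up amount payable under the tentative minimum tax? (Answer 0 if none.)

Regular tax:
  459,000 × 13% = 59,670
  122,500 × 20% = 24,500
  → 84,170

Tentative minimum tax:
  Adjusted income: 581,500 + 34,000 + 86,500 = 702,000
  Exemption: 25% × (702,000 − 407,000) = 73,750 ≥ 28,000, so the exemption is fully phased out
  Base: 702,000 − 0 = 702,000
  702,000 × 15% = 105,300

Excess of tentative minimum tax over regular tax: 105,300 − 84,170 = 21,130.

21,130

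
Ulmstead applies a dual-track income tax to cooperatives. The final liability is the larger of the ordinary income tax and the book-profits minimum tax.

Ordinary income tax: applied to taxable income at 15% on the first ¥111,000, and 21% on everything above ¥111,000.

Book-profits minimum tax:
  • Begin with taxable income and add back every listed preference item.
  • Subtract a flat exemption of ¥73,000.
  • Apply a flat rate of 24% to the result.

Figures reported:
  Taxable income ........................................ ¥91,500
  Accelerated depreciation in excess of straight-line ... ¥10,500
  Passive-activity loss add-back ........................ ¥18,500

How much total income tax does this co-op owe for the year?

¥13,725

Book-profits minimum tax:
  Adjusted income: ¥91,500 + ¥10,500 + ¥18,500 = ¥120,500
  Less exemption ¥73,000 → base ¥47,500
  ¥47,500 × 24% = ¥11,400

Ordinary income tax:
  ¥91,500 × 15% = ¥13,725

¥13,725 > ¥11,400, so the ordinary income tax governs.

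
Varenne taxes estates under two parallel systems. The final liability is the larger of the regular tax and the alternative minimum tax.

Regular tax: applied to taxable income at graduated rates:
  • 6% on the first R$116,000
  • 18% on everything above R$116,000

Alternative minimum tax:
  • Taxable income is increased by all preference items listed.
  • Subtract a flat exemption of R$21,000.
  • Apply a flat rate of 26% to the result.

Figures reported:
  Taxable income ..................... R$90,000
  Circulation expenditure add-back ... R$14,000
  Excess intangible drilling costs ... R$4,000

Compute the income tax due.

R$22,620

Regular tax:
  R$90,000 × 6% = R$5,400

Alternative minimum tax:
  Adjusted income: R$90,000 + R$14,000 + R$4,000 = R$108,000
  Less exemption R$21,000 → base R$87,000
  R$87,000 × 26% = R$22,620

R$22,620 > R$5,400, so the alternative minimum tax is the binding amount.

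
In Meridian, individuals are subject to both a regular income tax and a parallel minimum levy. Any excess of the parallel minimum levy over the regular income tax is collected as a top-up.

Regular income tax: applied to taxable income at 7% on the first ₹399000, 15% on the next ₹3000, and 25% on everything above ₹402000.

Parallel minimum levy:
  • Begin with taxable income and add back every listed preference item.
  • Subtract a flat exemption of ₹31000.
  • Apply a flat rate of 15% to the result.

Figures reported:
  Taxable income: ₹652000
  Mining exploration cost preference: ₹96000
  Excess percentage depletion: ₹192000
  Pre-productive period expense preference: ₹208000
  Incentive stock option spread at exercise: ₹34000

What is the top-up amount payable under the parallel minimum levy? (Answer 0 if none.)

₹81770

Regular income tax:
  ₹399000 × 7% = ₹27930
  ₹3000 × 15% = ₹450
  ₹250000 × 25% = ₹62500
  → ₹90880

Parallel minimum levy:
  Adjusted income: ₹652000 + ₹96000 + ₹192000 + ₹208000 + ₹34000 = ₹1182000
  Less exemption ₹31000 → base ₹1151000
  ₹1151000 × 15% = ₹172650

Excess of parallel minimum levy over regular income tax: ₹172650 − ₹90880 = ₹81770.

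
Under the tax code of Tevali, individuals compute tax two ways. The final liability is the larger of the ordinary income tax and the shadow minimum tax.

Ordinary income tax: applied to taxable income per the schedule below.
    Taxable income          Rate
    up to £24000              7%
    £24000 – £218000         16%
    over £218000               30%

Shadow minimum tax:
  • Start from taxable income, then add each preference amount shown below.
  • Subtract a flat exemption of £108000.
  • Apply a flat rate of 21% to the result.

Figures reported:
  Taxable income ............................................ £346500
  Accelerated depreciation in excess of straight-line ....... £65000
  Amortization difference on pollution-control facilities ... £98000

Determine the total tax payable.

£84315

Shadow minimum tax:
  Adjusted income: £346500 + £65000 + £98000 = £509500
  Less exemption £108000 → base £401500
  £401500 × 21% = £84315

Ordinary income tax:
  £24000 × 7% = £1680
  £194000 × 16% = £31040
  £128500 × 30% = £38550
  → £71270

£84315 > £71270, so the shadow minimum tax is the binding amount.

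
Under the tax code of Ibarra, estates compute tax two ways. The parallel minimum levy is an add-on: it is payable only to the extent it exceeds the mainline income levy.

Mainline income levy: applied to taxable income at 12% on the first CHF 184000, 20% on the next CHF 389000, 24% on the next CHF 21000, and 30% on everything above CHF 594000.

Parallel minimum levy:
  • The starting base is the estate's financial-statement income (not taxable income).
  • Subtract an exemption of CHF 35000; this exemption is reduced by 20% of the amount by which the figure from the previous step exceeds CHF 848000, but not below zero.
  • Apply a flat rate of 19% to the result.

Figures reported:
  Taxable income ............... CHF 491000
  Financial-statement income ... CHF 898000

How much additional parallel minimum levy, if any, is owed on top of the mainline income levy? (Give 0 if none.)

Parallel minimum levy:
  Base (financial-statement income): CHF 898000
  Exemption: CHF 35000 − 20% × (CHF 898000 − CHF 848000) = CHF 35000 − CHF 10000 = CHF 25000
  Base: CHF 898000 − CHF 25000 = CHF 873000
  CHF 873000 × 19% = CHF 165870

Mainline income levy:
  CHF 184000 × 12% = CHF 22080
  CHF 307000 × 20% = CHF 61400
  → CHF 83480

Excess of parallel minimum levy over mainline income levy: CHF 165870 − CHF 83480 = CHF 82390.

CHF 82390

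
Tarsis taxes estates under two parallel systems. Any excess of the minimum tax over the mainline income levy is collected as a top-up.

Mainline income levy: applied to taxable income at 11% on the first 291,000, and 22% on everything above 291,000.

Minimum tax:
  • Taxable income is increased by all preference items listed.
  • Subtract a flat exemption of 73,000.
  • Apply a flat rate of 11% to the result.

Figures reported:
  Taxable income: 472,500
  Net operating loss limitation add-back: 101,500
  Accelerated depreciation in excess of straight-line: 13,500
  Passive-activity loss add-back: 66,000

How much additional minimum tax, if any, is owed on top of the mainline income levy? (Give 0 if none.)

0

Minimum tax:
  Adjusted income: 472,500 + 101,500 + 13,500 + 66,000 = 653,500
  Less exemption 73,000 → base 580,500
  580,500 × 11% = 63,855

Mainline income levy:
  291,000 × 11% = 32,010
  181,500 × 22% = 39,930
  → 71,940

63,855 ≤ 71,940, so no add-on is due.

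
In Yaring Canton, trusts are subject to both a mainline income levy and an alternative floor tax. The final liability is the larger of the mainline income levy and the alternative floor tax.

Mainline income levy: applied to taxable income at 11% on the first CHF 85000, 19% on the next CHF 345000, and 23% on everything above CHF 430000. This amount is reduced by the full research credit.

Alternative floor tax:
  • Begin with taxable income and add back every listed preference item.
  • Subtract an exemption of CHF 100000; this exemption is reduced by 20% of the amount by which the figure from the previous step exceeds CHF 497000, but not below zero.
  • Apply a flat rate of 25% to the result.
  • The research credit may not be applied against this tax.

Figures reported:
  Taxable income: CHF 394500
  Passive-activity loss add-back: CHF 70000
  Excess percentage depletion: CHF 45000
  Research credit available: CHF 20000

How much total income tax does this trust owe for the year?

CHF 103000

Mainline income levy:
  CHF 85000 × 11% = CHF 9350
  CHF 309500 × 19% = CHF 58805
  → CHF 68155
  Less research credit CHF 20000 → CHF 48155

Alternative floor tax:
  Adjusted income: CHF 394500 + CHF 70000 + CHF 45000 = CHF 509500
  Exemption: CHF 100000 − 20% × (CHF 509500 − CHF 497000) = CHF 100000 − CHF 2500 = CHF 97500
  Base: CHF 509500 − CHF 97500 = CHF 412000
  CHF 412000 × 25% = CHF 103000

CHF 103000 > CHF 48155, so the alternative floor tax is the binding amount.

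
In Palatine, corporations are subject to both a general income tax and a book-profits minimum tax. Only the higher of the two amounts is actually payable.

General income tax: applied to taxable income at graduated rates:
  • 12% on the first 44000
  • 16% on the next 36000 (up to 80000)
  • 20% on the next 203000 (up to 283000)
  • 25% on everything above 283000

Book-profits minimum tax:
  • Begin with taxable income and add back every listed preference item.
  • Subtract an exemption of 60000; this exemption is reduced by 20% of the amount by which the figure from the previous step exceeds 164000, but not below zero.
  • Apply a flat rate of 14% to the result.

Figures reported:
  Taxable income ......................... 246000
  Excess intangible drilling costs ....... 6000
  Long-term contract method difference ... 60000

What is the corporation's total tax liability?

44240

General income tax:
  44000 × 12% = 5280
  36000 × 16% = 5760
  166000 × 20% = 33200
  → 44240

Book-profits minimum tax:
  Adjusted income: 246000 + 6000 + 60000 = 312000
  Exemption: 60000 − 20% × (312000 − 164000) = 60000 − 29600 = 30400
  Base: 312000 − 30400 = 281600
  281600 × 14% = 39424

44240 > 39424, so the general income tax governs.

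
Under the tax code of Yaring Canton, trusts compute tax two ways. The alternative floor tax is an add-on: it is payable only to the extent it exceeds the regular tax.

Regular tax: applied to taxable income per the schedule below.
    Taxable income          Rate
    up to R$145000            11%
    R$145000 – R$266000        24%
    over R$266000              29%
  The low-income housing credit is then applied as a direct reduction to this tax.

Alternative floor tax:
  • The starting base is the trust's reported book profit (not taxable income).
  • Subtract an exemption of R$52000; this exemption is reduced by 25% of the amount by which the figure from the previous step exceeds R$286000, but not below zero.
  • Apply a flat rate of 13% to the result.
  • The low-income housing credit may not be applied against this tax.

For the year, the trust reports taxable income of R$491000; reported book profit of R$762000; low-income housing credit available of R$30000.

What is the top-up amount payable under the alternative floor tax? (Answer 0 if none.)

Regular tax:
  R$145000 × 11% = R$15950
  R$121000 × 24% = R$29040
  R$225000 × 29% = R$65250
  → R$110240
  Less low-income housing credit R$30000 → R$80240

Alternative floor tax:
  Base (reported book profit): R$762000
  Exemption: 25% × (R$762000 − R$286000) = R$119000 ≥ R$52000, so the exemption is fully phased out
  Base: R$762000 − R$0 = R$762000
  R$762000 × 13% = R$99060

Excess of alternative floor tax over regular tax: R$99060 − R$80240 = R$18820.

R$18820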